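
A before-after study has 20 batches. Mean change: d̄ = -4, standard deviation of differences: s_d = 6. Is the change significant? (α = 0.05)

t = d̄/(s_d/√n) = -4/(6/√20) = -2.981. df = 19, critical t = ±2.093. Reject H₀.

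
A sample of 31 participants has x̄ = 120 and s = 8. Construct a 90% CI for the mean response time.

CI = x̄ ± t*(s/√n) = 120 ± 1.697(8/√31) = (117.56, 122.44)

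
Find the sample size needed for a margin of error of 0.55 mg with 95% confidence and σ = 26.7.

n = (z*σ/E)² = (1.96×26.7/0.55)² = 9053.3 → n = 9054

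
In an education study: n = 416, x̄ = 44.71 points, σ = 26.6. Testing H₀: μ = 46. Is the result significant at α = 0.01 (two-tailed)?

z = (44.71 - 46)/(26.6/√416) = -0.989. Since |z| ≤ 2.576, not significant at α = 0.01.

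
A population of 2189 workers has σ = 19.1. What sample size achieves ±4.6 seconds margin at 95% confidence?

Without FPC: n₀ = (1.96×19.1/4.6)² = 66.231. With FPC: n = n₀N/(n₀+N-1) = 64.3 → n = 65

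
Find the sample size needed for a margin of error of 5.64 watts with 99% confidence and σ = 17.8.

n = (z*σ/E)² = (2.576×17.8/5.64)² = 66.1 → n = 67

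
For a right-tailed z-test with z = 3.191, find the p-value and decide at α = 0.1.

p = P(Z > 3.191) = 1 - Φ(3.191) ≈ 0.0007. Since p < 0.1, reject H₀ (significant) at α = 0.1.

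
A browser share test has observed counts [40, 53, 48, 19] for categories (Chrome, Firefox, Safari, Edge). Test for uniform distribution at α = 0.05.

Expected = 40 each. χ² = Σ(O-E)²/E = 16.85. df = 3, critical value = 7.815. Reject H₀.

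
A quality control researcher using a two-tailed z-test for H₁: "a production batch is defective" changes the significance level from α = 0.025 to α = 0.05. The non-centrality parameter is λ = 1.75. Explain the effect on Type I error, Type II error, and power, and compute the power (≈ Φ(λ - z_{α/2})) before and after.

Increasing α from 0.025 to 0.05:
• Type I error rate increases (α is the Type I rate by definition).
• Critical value moves from z_{α/2} = 2.241 to 1.96, so power = Φ(λ - z_{α/2}) goes from Φ(1.75 - 2.241) = 0.312 to Φ(1.75 - 1.96) = 0.417.
• Type II error rate β = 1 - power therefore decreases (0.688 → 0.583).
Appropriate when false negatives are costly — here, shipping a defective batch — faulty products reach customers.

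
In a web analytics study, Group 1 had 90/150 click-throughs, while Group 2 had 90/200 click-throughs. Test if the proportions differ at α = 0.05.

p̂₁ = 0.6, p̂₂ = 0.45, pooled p̂ = 0.514. z = 2.779. Critical: ±1.96. Reject H₀.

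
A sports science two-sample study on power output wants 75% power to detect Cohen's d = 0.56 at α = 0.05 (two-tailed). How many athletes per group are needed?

z_{α/2} = 1.96, z_β = Φ⁻¹(0.75) = 0.674. For medium effect (d = 0.56): n per group = 2(z_{α/2} + z_β)²/d² = 2(1.96 + 0.674)²/0.56² = 44.2 → 45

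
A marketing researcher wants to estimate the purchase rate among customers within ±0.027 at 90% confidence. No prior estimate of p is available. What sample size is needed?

Conservative approach: use p = 0.5 (maximizes p(1-p) = 0.25). n = z²(0.25)/E² = 1.645²×0.25/0.027² = 928.0 → n = 928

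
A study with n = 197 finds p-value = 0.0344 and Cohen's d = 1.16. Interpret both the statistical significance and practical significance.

Statistically significant (p = 0.0344 < 0.05). Cohen's d = 1.16 indicates a large effect size. Both statistical and practical significance should be considered.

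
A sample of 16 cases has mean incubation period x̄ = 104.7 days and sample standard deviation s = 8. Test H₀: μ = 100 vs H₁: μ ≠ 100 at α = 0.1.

t = (x̄ - μ₀)/(s/√n) = (104.7 - 100)/(8/√16) = 2.35. df = 15, critical t = ±1.753. Reject H₀.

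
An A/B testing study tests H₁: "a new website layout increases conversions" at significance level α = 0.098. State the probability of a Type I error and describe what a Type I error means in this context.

P(Type I error) = α = 0.098. A Type I error is rejecting H₀ when H₀ is actually true (false positive) — here, concluding that a new website layout increases conversions when in fact this is not the case. Consequence: rolling out a layout that doesn't actually help — wasted engineering effort.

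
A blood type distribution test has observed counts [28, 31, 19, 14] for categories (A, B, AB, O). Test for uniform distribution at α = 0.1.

Expected = 23 each. χ² = Σ(O-E)²/E = 8.087. df = 3, critical value = 6.251. Reject H₀.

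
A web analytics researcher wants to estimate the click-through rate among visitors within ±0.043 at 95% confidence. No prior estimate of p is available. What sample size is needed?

Conservative approach: use p = 0.5 (maximizes p(1-p) = 0.25). n = z²(0.25)/E² = 1.96²×0.25/0.043² = 519.4 → n = 520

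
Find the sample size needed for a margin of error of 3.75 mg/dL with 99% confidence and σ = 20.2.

n = (z*σ/E)² = (2.576×20.2/3.75)² = 192.5 → n = 193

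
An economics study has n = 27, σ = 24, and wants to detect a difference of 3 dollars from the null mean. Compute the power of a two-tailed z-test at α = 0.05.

SE = σ/√n = 24/√27 = 4.619. Non-centrality λ = d/SE = 3/4.619 = 0.65. Power ≈ Φ(λ - z_{α/2}) = Φ(0.65 - 1.96) = Φ(-1.31) = 0.095.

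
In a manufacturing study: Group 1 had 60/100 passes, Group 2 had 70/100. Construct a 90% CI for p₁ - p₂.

p̂₁ = 0.6, p̂₂ = 0.7. Difference = -0.1. CI = (-0.21, 0.01)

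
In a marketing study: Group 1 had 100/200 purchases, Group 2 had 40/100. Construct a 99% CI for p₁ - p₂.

p̂₁ = 0.5, p̂₂ = 0.4. Difference = 0.1. CI = (-0.056, 0.256)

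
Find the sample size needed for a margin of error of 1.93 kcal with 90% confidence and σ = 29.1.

n = (z*σ/E)² = (1.645×29.1/1.93)² = 615.2 → n = 616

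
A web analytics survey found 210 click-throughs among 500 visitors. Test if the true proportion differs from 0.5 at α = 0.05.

p̂ = 0.42, p₀ = 0.5. z = (p̂ - p₀)/√(p₀(1-p₀)/n) = -3.578. Critical: ±1.96. Reject H₀.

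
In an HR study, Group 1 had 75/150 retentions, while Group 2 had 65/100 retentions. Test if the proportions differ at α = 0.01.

p̂₁ = 0.5, p̂₂ = 0.65, pooled p̂ = 0.56. z = -2.341. Critical: ±2.576. Fail to reject H₀.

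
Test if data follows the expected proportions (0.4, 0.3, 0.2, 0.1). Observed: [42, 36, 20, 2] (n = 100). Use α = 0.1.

Expected: [40.0, 30.0, 20.0, 10.0]. χ² = 7.7. df = 3, critical = 6.251. Reject H₀.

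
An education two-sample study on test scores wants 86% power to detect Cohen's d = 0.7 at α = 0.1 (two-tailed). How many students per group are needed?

z_{α/2} = 1.645, z_β = Φ⁻¹(0.86) = 1.08. For medium effect (d = 0.7): n per group = 2(z_{α/2} + z_β)²/d² = 2(1.645 + 1.08)²/0.7² = 30.3 → 31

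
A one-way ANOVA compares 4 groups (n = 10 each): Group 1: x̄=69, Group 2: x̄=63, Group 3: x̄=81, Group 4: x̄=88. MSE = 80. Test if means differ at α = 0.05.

Grand mean = 75.25. SS_between = 3847.5, MS_between = 1282.5. F = 16.031, F_crit ≈ 2.866. Reject H₀.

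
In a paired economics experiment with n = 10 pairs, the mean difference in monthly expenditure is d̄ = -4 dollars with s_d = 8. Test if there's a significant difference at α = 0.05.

t = d̄/(s_d/√n) = -4/(8/√10) = -1.581. df = 9, critical t = ±2.262. Fail to reject H₀.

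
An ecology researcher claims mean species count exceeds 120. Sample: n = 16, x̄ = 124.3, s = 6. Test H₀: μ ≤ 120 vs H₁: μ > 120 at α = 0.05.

t = (124.3 - 120)/(6/√16) = 2.867, df = 15. Critical t = 1.753. Reject H₀.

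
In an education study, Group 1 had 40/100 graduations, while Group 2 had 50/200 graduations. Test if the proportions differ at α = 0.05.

p̂₁ = 0.4, p̂₂ = 0.25, pooled p̂ = 0.3. z = 2.673. Critical: ±1.96. Reject H₀.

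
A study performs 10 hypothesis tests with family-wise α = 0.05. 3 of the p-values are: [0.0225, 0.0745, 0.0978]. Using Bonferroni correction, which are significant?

Bonferroni α = 0.05/10 = 0.005. None of the given p-values are significant.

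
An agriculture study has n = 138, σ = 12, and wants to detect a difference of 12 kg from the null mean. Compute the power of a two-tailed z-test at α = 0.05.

SE = σ/√n = 12/√138 = 1.022. Non-centrality λ = d/SE = 12/1.022 = 11.747. Power ≈ Φ(λ - z_{α/2}) = Φ(11.747 - 1.96) = Φ(9.787) = 1.0.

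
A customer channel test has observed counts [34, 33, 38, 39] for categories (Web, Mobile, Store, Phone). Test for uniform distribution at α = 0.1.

Expected = 36 each. χ² = Σ(O-E)²/E = 0.722. df = 3, critical value = 6.251. Fail to reject H₀.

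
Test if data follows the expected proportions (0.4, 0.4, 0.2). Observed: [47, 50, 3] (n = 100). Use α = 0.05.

Expected: [40.0, 40.0, 20.0]. χ² = 18.175. df = 2, critical = 5.991. Reject H₀.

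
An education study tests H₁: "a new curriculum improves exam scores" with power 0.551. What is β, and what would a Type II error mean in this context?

β = 1 - power = 1 - 0.551 = 0.449. A Type II error is failing to reject H₀ when H₀ is false (false negative) — here, failing to conclude that a new curriculum improves exam scores when in fact it is true. Consequence: keeping the old curriculum when the new one would have helped students.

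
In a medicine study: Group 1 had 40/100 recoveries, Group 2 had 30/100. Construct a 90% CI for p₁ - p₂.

p̂₁ = 0.4, p̂₂ = 0.3. Difference = 0.1. CI = (-0.01, 0.21)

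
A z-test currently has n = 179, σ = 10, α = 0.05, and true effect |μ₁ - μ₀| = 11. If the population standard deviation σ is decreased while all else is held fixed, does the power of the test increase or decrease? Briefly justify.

Power increases: a smaller σ shrinks the standard error σ/√n, moving the sampling distribution under H₁ further from the critical value.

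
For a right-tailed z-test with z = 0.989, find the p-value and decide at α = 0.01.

p = P(Z > 0.989) = 1 - Φ(0.989) ≈ 0.1613. Since p ≥ 0.01, fail to reject H₀ (not significant) at α = 0.01.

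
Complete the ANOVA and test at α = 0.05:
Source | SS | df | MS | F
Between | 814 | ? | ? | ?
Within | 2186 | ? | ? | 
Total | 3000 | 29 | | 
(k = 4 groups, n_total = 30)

df_between = 3, df_within = 26. MS_between = 271.33, MS_within = 84.08. F = 3.227, F_crit ≈ 2.975. Reject H₀.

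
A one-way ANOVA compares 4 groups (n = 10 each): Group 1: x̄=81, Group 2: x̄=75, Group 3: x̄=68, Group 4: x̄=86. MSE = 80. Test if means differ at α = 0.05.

Grand mean = 77.5. SS_between = 1810.0, MS_between = 603.33. F = 7.542, F_crit ≈ 2.866. Reject H₀.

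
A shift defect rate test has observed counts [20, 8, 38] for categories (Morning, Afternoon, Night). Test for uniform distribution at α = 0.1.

Expected = 22 each. χ² = Σ(O-E)²/E = 20.727. df = 2, critical value = 4.605. Reject H₀.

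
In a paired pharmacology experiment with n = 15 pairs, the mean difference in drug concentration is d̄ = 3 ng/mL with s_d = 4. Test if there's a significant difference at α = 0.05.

t = d̄/(s_d/√n) = 3/(4/√15) = 2.905. df = 14, critical t = ±2.145. Reject H₀.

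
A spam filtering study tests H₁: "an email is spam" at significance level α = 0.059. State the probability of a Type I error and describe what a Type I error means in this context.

P(Type I error) = α = 0.059. A Type I error is rejecting H₀ when H₀ is actually true (false positive) — here, concluding that an email is spam when in fact this is not the case. Consequence: a legitimate email is sent to the spam folder and the user misses it.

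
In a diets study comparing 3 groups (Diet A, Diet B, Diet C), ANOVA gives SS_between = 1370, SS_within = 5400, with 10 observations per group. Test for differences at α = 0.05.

df_between = 2, df_within = 27. F = MS_between/MS_within = 685.0/200.0 = 3.425. F_crit ≈ 3.354. Reject H₀. At least one mean differs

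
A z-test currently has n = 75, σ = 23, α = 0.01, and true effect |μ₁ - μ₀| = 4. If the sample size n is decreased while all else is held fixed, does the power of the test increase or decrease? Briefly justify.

Power decreases: a smaller n inflates the standard error σ/√n, pulling the sampling distribution under H₁ back toward the critical value.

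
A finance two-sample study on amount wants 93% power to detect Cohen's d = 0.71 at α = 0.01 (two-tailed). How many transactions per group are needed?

z_{α/2} = 2.576, z_β = Φ⁻¹(0.93) = 1.476. For medium effect (d = 0.71): n per group = 2(z_{α/2} + z_β)²/d² = 2(2.576 + 1.476)²/0.71² = 65.1 → 66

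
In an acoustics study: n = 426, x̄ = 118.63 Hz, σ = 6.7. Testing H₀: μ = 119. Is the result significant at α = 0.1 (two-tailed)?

z = (118.63 - 119)/(6.7/√426) = -1.14. Since |z| ≤ 1.645, not significant at α = 0.1.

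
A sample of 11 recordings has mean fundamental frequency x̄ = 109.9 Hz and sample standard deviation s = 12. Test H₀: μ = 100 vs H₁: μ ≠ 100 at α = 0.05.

t = (x̄ - μ₀)/(s/√n) = (109.9 - 100)/(12/√11) = 2.736. df = 10, critical t = ±2.228. Reject H₀.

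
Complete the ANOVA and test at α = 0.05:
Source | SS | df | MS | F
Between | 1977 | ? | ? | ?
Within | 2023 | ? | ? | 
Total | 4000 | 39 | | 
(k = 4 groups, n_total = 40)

df_between = 3, df_within = 36. MS_between = 659.0, MS_within = 56.19. F = 11.727, F_crit ≈ 2.866. Reject H₀.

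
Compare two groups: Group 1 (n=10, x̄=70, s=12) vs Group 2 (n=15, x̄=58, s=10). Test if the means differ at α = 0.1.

Pooled sp = 10.83. t = 2.715, df = 23. Critical t = ±1.714. Reject H₀.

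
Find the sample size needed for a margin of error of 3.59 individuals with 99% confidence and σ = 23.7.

n = (z*σ/E)² = (2.576×23.7/3.59)² = 289.2 → n = 290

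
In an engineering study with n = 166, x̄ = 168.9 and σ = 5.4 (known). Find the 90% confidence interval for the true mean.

CI = x̄ ± z*(σ/√n) = 168.9 ± 1.645(5.4/√166) = 168.9 ± 0.69 = (168.21, 169.59)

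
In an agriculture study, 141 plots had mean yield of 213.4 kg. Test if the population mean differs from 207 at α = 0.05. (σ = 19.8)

z = (x̄ - μ₀)/(σ/√n) = (213.4 - 207)/(19.8/√141) = 3.838. Critical value: ±1.96. Since |3.838| > 1.96, Reject H₀.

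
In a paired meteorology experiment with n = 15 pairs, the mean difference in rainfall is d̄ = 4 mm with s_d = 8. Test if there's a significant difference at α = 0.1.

t = d̄/(s_d/√n) = 4/(8/√15) = 1.936. df = 14, critical t = ±1.761. Reject H₀.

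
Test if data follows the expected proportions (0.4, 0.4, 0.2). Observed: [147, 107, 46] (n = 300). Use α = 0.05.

Expected: [120.0, 120.0, 60.0]. χ² = 10.75. df = 2, critical = 5.991. Reject H₀.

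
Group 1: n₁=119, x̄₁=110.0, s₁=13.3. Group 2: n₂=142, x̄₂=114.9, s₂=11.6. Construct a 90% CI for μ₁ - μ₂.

Difference = -4.9. SE = √(13.3²/119 + 11.6²/142) = 1.56. CI = (-7.47, -2.33)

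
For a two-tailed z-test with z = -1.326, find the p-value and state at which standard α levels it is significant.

p = 2·P(Z > |-1.326|) = 2·(1 - Φ(1.326)) ≈ 0.1848. Not significant at any standard level.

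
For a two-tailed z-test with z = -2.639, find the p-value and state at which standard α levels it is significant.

p = 2·P(Z > |-2.639|) = 2·(1 - Φ(2.639)) ≈ 0.0083. Significant at α = 0.1; Significant at α = 0.05; Significant at α = 0.01.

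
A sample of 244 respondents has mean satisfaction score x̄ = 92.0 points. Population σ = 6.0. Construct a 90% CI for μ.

CI = x̄ ± z*(σ/√n) = 92.0 ± 1.645(6.0/√244) = 92.0 ± 0.63 = (91.37, 92.63)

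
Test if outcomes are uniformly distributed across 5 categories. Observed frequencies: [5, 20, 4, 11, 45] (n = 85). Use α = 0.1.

Expected = 17 each. χ² = Σ(O-E)²/E = 67.176. df = 4, critical value = 7.779. Reject H₀.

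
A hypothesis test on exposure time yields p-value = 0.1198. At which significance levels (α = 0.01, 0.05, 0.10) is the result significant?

p = 0.1198. Not significant at any of the given levels.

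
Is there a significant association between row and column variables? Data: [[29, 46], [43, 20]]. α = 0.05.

χ² = 12.012. df = 1, critical = 3.841. Reject H₀. Variables are dependent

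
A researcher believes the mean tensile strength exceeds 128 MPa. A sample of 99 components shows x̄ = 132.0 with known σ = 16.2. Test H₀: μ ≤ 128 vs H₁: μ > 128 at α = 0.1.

z = 2.457. Critical value: 1.28. Reject H₀.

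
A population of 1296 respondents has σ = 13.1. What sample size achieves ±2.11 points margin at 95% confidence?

Without FPC: n₀ = (1.96×13.1/2.11)² = 148.078. With FPC: n = n₀N/(n₀+N-1) = 133.0 → n = 133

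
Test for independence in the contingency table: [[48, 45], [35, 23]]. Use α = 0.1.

χ² = 1.1. df = 1, critical = 2.706. Fail to reject H₀. No evidence of dependence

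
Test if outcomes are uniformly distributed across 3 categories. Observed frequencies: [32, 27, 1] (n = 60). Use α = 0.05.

Expected = 20 each. χ² = Σ(O-E)²/E = 27.7. df = 2, critical value = 5.991. Reject H₀.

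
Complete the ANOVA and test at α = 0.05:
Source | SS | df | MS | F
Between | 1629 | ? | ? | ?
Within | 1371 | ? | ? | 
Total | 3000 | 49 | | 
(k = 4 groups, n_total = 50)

df_between = 3, df_within = 46. MS_between = 543.0, MS_within = 29.8. F = 18.219, F_crit ≈ 2.807. Reject H₀.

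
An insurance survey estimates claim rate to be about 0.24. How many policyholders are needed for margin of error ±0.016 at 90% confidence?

n = z²p(1-p)/E² = 1.645²×0.24×0.76/0.016² = 1928.04 → n = 1929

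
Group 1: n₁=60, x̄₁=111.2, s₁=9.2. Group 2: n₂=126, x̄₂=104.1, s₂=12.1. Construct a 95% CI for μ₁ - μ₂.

Difference = 7.1. SE = √(9.2²/60 + 12.1²/126) = 1.604. CI = (3.96, 10.24)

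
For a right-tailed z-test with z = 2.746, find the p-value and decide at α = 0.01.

p = P(Z > 2.746) = 1 - Φ(2.746) ≈ 0.003. Since p < 0.01, reject H₀ (significant) at α = 0.01.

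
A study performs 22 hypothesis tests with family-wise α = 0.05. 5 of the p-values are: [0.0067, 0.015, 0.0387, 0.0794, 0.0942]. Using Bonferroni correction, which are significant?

Bonferroni α = 0.05/22 = 0.00227. None of the given p-values are significant.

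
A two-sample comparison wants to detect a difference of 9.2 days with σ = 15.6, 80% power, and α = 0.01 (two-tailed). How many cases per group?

n per group = 2(z_α/2 + z_β)²σ²/d² = 2×(2.576 + 0.84)²×15.6²/9.2² = 67.1 → n = 68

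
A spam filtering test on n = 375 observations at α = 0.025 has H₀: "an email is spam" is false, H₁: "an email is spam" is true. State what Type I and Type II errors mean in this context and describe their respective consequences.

Type I (false positive): concluding that an email is spam when it is not — a legitimate email is sent to the spam folder and the user misses it. Type II (false negative): failing to conclude that an email is spam when it is — a spam email lands in the inbox. Which is costlier depends on domain priorities and is a judgement call rather than a statistical fact.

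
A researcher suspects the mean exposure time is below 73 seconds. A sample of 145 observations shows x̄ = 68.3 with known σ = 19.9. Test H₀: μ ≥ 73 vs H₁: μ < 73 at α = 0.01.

z = -2.844. Critical value: -2.33. Reject H₀.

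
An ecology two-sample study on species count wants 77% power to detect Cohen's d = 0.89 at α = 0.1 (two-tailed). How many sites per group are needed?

z_{α/2} = 1.645, z_β = Φ⁻¹(0.77) = 0.739. For large effect (d = 0.89): n per group = 2(z_{α/2} + z_β)²/d² = 2(1.645 + 0.739)²/0.89² = 14.4 → 15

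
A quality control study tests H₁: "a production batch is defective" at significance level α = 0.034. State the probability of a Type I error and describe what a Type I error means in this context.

P(Type I error) = α = 0.034. A Type I error is rejecting H₀ when H₀ is actually true (false positive) — here, concluding that a production batch is defective when in fact this is not the case. Consequence: scrapping a good batch — wasted material and cost for no reason.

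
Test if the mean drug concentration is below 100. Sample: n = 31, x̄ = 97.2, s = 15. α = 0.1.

t = (97.2 - 100)/(15/√31) = -1.039, df = 30. Critical t = -1.31. Fail to reject H₀.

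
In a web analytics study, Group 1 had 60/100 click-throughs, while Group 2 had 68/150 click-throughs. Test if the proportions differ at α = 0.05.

p̂₁ = 0.6, p̂₂ = 0.453, pooled p̂ = 0.512. z = 2.273. Critical: ±1.96. Reject H₀.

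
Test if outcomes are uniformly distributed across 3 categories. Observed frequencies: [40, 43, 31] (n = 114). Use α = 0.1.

Expected = 38 each. χ² = Σ(O-E)²/E = 2.053. df = 2, critical value = 4.605. Fail to reject H₀.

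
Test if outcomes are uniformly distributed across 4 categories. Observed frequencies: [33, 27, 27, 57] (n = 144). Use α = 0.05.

Expected = 36 each. χ² = Σ(O-E)²/E = 17.0. df = 3, critical value = 7.815. Reject H₀.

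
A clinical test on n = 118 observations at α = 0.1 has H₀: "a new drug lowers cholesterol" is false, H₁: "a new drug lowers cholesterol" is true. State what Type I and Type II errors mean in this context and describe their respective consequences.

Type I (false positive): concluding that a new drug lowers cholesterol when it is not — approving an ineffective drug — patients take a useless medication and may skip effective alternatives. Type II (false negative): failing to conclude that a new drug lowers cholesterol when it is — shelving an effective drug — patients miss out on a treatment that would have helped. Which is costlier depends on domain priorities and is a judgement call rather than a statistical fact.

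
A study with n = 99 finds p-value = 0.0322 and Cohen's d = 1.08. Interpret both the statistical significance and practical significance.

Statistically significant (p = 0.0322 < 0.05). Cohen's d = 1.08 indicates a large effect size. Both statistical and practical significance should be considered.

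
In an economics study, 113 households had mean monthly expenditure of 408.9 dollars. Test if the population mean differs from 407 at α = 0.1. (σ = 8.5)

z = (x̄ - μ₀)/(σ/√n) = (408.9 - 407)/(8.5/√113) = 2.376. Critical value: ±1.645. Since |2.376| > 1.645, Reject H₀.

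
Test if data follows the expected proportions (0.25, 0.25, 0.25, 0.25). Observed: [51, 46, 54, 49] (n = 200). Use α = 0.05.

Expected: [50.0, 50.0, 50.0, 50.0]. χ² = 0.68. df = 3, critical = 7.815. Fail to reject H₀.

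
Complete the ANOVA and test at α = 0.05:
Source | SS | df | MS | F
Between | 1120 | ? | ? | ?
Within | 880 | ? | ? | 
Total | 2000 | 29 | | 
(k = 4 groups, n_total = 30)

df_between = 3, df_within = 26. MS_between = 373.33, MS_within = 33.85. F = 11.03, F_crit ≈ 2.975. Reject H₀.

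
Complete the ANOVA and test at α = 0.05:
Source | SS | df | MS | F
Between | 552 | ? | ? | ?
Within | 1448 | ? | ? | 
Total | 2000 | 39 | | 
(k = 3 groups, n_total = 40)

df_between = 2, df_within = 37. MS_between = 276.0, MS_within = 39.14. F = 7.052, F_crit ≈ 3.252. Reject H₀.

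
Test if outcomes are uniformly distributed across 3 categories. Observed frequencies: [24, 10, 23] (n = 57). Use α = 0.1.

Expected = 19 each. χ² = Σ(O-E)²/E = 6.421. df = 2, critical value = 4.605. Reject H₀.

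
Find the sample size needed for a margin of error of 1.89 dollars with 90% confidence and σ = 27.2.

n = (z*σ/E)² = (1.645×27.2/1.89)² = 560.5 → n = 561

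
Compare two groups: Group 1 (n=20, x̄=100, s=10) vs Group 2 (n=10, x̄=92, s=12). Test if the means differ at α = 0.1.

Pooled sp = 10.68. t = 1.933, df = 28. Critical t = ±1.701. Reject H₀.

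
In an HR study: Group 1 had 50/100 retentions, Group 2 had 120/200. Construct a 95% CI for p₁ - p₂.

p̂₁ = 0.5, p̂₂ = 0.6. Difference = -0.1. CI = (-0.219, 0.019)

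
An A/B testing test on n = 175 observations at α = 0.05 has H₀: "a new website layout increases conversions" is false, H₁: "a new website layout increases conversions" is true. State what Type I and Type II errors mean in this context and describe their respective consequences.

Type I (false positive): concluding that a new website layout increases conversions when it is not — rolling out a layout that doesn't actually help — wasted engineering effort. Type II (false negative): failing to conclude that a new website layout increases conversions when it is — discarding a layout that would have improved conversions — lost revenue. Which is costlier depends on domain priorities and is a judgement call rather than a statistical fact.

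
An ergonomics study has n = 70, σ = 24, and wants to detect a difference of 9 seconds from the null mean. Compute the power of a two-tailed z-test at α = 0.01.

SE = σ/√n = 24/√70 = 2.869. Non-centrality λ = d/SE = 9/2.869 = 3.137. Power ≈ Φ(λ - z_{α/2}) = Φ(3.137 - 2.576) = Φ(0.561) = 0.713.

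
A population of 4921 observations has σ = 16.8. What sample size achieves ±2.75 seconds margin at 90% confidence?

Without FPC: n₀ = (1.645×16.8/2.75)² = 100.992. With FPC: n = n₀N/(n₀+N-1) = 99.0 → n = 99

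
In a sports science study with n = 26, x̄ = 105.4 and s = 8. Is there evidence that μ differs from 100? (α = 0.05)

t = (x̄ - μ₀)/(s/√n) = (105.4 - 100)/(8/√26) = 3.442. df = 25, critical t = ±2.06. Reject H₀.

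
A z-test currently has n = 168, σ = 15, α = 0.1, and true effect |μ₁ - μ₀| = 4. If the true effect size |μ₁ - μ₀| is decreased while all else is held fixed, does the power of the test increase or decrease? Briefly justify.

Power decreases: a smaller true effect decreases the non-centrality λ = |μ₁ - μ₀|/(σ/√n).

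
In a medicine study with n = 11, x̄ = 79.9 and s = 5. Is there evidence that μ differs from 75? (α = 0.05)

t = (x̄ - μ₀)/(s/√n) = (79.9 - 75)/(5/√11) = 3.25. df = 10, critical t = ±2.228. Reject H₀.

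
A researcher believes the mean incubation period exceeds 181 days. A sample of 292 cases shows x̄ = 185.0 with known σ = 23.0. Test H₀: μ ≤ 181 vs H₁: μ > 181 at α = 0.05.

z = 2.972. Critical value: 1.645. Reject H₀.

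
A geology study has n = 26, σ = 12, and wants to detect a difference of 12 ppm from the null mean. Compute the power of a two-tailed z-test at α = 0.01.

SE = σ/√n = 12/√26 = 2.353. Non-centrality λ = d/SE = 12/2.353 = 5.099. Power ≈ Φ(λ - z_{α/2}) = Φ(5.099 - 2.576) = Φ(2.523) = 0.994.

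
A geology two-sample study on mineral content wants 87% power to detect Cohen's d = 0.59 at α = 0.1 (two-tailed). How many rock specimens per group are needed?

z_{α/2} = 1.645, z_β = Φ⁻¹(0.87) = 1.126. For medium effect (d = 0.59): n per group = 2(z_{α/2} + z_β)²/d² = 2(1.645 + 1.126)²/0.59² = 44.1 → 45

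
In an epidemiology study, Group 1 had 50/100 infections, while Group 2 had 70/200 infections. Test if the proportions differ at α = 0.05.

p̂₁ = 0.5, p̂₂ = 0.35, pooled p̂ = 0.4. z = 2.5. Critical: ±1.96. Reject H₀.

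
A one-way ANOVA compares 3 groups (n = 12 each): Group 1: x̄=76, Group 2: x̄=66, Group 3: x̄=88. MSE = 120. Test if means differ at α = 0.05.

Grand mean = 76.67. SS_between = 2912.0, MS_between = 1456.0. F = 12.133, F_crit ≈ 3.285. Reject H₀.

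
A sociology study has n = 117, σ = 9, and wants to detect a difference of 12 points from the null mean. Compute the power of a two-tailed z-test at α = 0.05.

SE = σ/√n = 9/√117 = 0.832. Non-centrality λ = d/SE = 12/0.832 = 14.422. Power ≈ Φ(λ - z_{α/2}) = Φ(14.422 - 1.96) = Φ(12.462) = 1.0.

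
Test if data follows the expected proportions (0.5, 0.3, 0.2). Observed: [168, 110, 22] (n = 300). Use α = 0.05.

Expected: [150.0, 90.0, 60.0]. χ² = 30.671. df = 2, critical = 5.991. Reject H₀.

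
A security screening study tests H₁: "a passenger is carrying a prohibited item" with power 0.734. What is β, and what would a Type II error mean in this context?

β = 1 - power = 1 - 0.734 = 0.266. A Type II error is failing to reject H₀ when H₀ is false (false negative) — here, failing to conclude that a passenger is carrying a prohibited item when in fact it is true. Consequence: letting a prohibited item through — security breach.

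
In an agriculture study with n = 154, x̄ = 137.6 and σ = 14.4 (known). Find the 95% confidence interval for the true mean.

CI = x̄ ± z*(σ/√n) = 137.6 ± 1.96(14.4/√154) = 137.6 ± 2.27 = (135.33, 139.87)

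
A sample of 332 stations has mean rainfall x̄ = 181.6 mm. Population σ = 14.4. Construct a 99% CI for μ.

CI = x̄ ± z*(σ/√n) = 181.6 ± 2.576(14.4/√332) = 181.6 ± 2.04 = (179.56, 183.64)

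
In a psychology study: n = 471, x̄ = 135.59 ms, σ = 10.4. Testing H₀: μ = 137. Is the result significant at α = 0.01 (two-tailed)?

z = (135.59 - 137)/(10.4/√471) = -2.942. Since |z| > 2.576, significant at α = 0.01.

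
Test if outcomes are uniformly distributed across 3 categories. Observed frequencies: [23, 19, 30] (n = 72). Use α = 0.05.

Expected = 24 each. χ² = Σ(O-E)²/E = 2.583. df = 2, critical value = 5.991. Fail to reject H₀.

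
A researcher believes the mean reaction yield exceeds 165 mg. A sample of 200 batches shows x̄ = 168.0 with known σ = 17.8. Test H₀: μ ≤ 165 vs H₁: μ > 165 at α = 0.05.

z = 2.384. Critical value: 1.645. Reject H₀.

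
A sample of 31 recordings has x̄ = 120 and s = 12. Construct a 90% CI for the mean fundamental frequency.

CI = x̄ ± t*(s/√n) = 120 ± 1.697(12/√31) = (116.34, 123.66)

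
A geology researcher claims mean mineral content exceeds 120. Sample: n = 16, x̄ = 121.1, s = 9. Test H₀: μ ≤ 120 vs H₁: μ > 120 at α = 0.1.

t = (121.1 - 120)/(9/√16) = 0.489, df = 15. Critical t = 1.341. Fail to reject H₀.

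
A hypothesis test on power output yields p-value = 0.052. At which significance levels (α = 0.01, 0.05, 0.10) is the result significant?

p = 0.052. Significant at: α = 0.1.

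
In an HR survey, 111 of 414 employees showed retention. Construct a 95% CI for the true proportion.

p̂ = 0.268. CI = p̂ ± z*√(p̂(1-p̂)/n) = (0.225, 0.311)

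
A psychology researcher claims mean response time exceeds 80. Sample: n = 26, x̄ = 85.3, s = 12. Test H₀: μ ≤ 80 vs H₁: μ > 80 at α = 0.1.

t = (85.3 - 80)/(12/√26) = 2.252, df = 25. Critical t = 1.316. Reject H₀.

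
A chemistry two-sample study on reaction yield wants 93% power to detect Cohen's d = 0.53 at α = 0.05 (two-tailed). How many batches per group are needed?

z_{α/2} = 1.96, z_β = Φ⁻¹(0.93) = 1.476. For medium effect (d = 0.53): n per group = 2(z_{α/2} + z_β)²/d² = 2(1.96 + 1.476)²/0.53² = 84.1 → 85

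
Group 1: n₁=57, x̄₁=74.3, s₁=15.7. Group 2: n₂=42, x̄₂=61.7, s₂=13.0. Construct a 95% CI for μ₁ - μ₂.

Difference = 12.6. SE = √(15.7²/57 + 13.0²/42) = 2.889. CI = (6.94, 18.26)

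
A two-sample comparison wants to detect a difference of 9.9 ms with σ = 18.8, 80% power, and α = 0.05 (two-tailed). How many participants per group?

n per group = 2(z_α/2 + z_β)²σ²/d² = 2×(1.96 + 0.84)²×18.8²/9.9² = 56.5 → n = 57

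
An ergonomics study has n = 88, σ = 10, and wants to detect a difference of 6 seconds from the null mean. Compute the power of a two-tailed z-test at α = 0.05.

SE = σ/√n = 10/√88 = 1.066. Non-centrality λ = d/SE = 6/1.066 = 5.628. Power ≈ Φ(λ - z_{α/2}) = Φ(5.628 - 1.96) = Φ(3.668) = 1.0.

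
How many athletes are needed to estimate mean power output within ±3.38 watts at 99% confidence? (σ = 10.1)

n = (z*σ/E)² = (2.576×10.1/3.38)² = 59.3 → n = 60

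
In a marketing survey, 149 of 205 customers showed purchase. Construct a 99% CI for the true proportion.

p̂ = 0.727. CI = p̂ ± z*√(p̂(1-p̂)/n) = (0.647, 0.807)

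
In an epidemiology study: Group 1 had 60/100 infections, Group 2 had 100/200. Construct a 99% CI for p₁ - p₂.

p̂₁ = 0.6, p̂₂ = 0.5. Difference = 0.1. CI = (-0.056, 0.256)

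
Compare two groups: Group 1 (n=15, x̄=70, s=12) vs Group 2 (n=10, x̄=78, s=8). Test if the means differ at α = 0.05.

Pooled sp = 10.62. t = -1.846, df = 23. Critical t = ±2.069. Fail to reject H₀.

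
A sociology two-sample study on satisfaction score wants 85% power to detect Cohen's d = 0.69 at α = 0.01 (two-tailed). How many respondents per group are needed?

z_{α/2} = 2.576, z_β = Φ⁻¹(0.85) = 1.036. For medium effect (d = 0.69): n per group = 2(z_{α/2} + z_β)²/d² = 2(2.576 + 1.036)²/0.69² = 54.8 → 55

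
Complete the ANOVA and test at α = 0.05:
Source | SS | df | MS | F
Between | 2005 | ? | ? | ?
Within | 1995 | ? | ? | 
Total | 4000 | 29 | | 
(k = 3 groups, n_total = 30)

df_between = 2, df_within = 27. MS_between = 1002.5, MS_within = 73.89. F = 13.568, F_crit ≈ 3.354. Reject H₀.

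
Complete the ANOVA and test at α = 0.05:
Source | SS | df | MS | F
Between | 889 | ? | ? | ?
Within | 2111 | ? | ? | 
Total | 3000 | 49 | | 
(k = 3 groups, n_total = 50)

df_between = 2, df_within = 47. MS_between = 444.5, MS_within = 44.91. F = 9.896, F_crit ≈ 3.195. Reject H₀.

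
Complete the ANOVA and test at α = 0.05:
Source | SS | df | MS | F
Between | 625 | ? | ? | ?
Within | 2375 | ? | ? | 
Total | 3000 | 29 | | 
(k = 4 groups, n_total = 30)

df_between = 3, df_within = 26. MS_between = 208.33, MS_within = 91.35. F = 2.281, F_crit ≈ 2.975. Fail to reject H₀.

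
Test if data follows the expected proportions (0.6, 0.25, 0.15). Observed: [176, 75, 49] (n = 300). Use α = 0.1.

Expected: [180.0, 75.0, 45.0]. χ² = 0.444. df = 2, critical = 4.605. Fail to reject H₀.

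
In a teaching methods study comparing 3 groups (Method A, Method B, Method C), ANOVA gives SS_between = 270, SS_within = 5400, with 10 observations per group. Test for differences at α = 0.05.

df_between = 2, df_within = 27. F = MS_between/MS_within = 135.0/200.0 = 0.675. F_crit ≈ 3.354. Fail to reject H₀.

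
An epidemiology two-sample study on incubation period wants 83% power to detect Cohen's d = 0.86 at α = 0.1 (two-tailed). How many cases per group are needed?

z_{α/2} = 1.645, z_β = Φ⁻¹(0.83) = 0.954. For large effect (d = 0.86): n per group = 2(z_{α/2} + z_β)²/d² = 2(1.645 + 0.954)²/0.86² = 18.3 → 19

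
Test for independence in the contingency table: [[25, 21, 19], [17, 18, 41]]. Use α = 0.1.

χ² = 9.018. df = 2, critical = 4.605. Reject H₀. Variables are dependent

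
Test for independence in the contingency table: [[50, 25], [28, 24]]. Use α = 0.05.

χ² = 2.13. df = 1, critical = 3.841. Fail to reject H₀. No evidence of dependence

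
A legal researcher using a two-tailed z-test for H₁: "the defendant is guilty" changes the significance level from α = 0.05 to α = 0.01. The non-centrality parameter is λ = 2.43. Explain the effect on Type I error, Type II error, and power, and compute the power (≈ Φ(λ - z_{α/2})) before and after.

Decreasing α from 0.05 to 0.01:
• Type I error rate decreases (α is the Type I rate by definition).
• Critical value moves from z_{α/2} = 1.96 to 2.576, so power = Φ(λ - z_{α/2}) goes from Φ(2.43 - 1.96) = 0.681 to Φ(2.43 - 2.576) = 0.442.
• Type II error rate β = 1 - power therefore increases (0.319 → 0.558).
Appropriate when false positives are costly — here, convicting an innocent person.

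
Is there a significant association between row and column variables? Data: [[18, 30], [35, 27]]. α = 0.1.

χ² = 3.892. df = 1, critical = 2.706. Reject H₀. Variables are dependent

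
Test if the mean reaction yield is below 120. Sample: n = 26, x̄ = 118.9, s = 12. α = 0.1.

t = (118.9 - 120)/(12/√26) = -0.467, df = 25. Critical t = -1.316. Fail to reject H₀.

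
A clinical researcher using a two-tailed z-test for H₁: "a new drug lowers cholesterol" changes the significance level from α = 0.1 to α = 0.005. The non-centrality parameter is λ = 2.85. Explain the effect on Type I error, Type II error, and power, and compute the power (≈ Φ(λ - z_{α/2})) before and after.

Decreasing α from 0.1 to 0.005:
• Type I error rate decreases (α is the Type I rate by definition).
• Critical value moves from z_{α/2} = 1.645 to 2.807, so power = Φ(λ - z_{α/2}) goes from Φ(2.85 - 1.645) = 0.886 to Φ(2.85 - 2.807) = 0.517.
• Type II error rate β = 1 - power therefore increases (0.114 → 0.483).
Appropriate when false positives are costly — here, approving an ineffective drug — patients take a useless medication and may skip effective alternatives.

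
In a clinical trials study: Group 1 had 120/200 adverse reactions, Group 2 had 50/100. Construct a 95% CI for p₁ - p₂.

p̂₁ = 0.6, p̂₂ = 0.5. Difference = 0.1. CI = (-0.019, 0.219)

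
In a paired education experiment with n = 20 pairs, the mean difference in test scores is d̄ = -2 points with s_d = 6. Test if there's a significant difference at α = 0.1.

t = d̄/(s_d/√n) = -2/(6/√20) = -1.491. df = 19, critical t = ±1.729. Fail to reject H₀.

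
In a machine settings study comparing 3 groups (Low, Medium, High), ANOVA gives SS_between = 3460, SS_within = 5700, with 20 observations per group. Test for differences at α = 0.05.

df_between = 2, df_within = 57. F = MS_between/MS_within = 1730.0/100.0 = 17.3. F_crit ≈ 3.159. Reject H₀. At least one mean differs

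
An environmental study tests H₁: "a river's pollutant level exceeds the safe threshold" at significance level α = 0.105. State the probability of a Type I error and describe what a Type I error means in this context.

P(Type I error) = α = 0.105. A Type I error is rejecting H₀ when H₀ is actually true (false positive) — here, concluding that a river's pollutant level exceeds the safe threshold when in fact this is not the case. Consequence: shutting down a compliant factory unnecessarily.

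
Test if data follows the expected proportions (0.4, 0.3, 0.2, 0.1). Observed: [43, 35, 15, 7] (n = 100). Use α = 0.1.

Expected: [40.0, 30.0, 20.0, 10.0]. χ² = 3.208. df = 3, critical = 6.251. Fail to reject H₀.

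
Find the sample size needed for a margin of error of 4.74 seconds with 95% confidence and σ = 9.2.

n = (z*σ/E)² = (1.96×9.2/4.74)² = 14.5 → n = 15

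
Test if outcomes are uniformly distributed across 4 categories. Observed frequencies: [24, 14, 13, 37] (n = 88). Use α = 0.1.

Expected = 22 each. χ² = Σ(O-E)²/E = 17.0. df = 3, critical value = 6.251. Reject H₀.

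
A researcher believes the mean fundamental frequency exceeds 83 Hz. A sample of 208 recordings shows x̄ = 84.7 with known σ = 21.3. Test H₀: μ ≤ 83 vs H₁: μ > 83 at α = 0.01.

z = 1.151. Critical value: 2.33. Fail to reject H₀.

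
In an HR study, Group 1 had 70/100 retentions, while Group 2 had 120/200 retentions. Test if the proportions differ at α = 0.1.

p̂₁ = 0.7, p̂₂ = 0.6, pooled p̂ = 0.633. z = 1.694. Critical: ±1.645. Reject H₀.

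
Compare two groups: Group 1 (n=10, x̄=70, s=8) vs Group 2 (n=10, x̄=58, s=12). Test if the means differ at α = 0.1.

Pooled sp = 10.2. t = 2.631, df = 18. Critical t = ±1.734. Reject H₀.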